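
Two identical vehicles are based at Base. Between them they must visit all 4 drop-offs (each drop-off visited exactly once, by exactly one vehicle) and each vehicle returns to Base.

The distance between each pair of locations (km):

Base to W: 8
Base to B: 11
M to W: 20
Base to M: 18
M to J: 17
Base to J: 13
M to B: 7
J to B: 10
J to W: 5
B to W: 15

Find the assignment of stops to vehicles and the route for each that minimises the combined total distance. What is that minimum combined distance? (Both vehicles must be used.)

Minimum combined distance: 62 km.

Check every non-empty split of the stops between the two vehicles; for each half take its own optimal tour:
  {M} + {J, B, W}: 36 + 34 = 70
  {J} + {M, B, W}: 26 + 46 = 72
  {M, J} + {B, W}: 48 + 34 = 82
  {B} + {M, J, W}: 22 + 48 = 70
  {M, B} + {J, W}: 36 + 26 = 62
  {J, B} + {M, W}: 34 + 46 = 80
  … (7 splits in total)
Best: vehicle 1 Base → M → B → Base = 36; vehicle 2 Base → J → W → Base = 26; combined 62.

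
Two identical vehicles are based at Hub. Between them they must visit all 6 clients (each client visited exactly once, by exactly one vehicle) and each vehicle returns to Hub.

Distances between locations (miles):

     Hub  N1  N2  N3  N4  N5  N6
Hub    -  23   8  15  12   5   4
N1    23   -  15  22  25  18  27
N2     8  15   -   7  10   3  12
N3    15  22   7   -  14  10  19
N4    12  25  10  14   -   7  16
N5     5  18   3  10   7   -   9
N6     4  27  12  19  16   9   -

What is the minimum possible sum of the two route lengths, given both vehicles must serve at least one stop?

Minimum combined distance: 79 miles.

Try each way of splitting the stops between the two vehicles (each non-empty) and, for each split, find the best tour for each vehicle:
  {N1} + {N2, N3, N4, N5, N6}: 46 + 49 = 95
  {N2} + {N1, N3, N4, N5, N6}: 16 + 79 = 95
  {N1, N2} + {N3, N4, N5, N6}: 46 + 49 = 95
  {N3} + {N1, N2, N4, N5, N6}: 30 + 68 = 98
  {N1, N3} + {N2, N4, N5, N6}: 60 + 38 = 98
  {N2, N3} + {N1, N4, N5, N6}: 30 + 68 = 98
  … (31 splits in total)
  {N1, N2, N3, N4, N5} + {N6}: 71 + 8 = 79  ← best
Best: vehicle 1 Hub → N1 → N2 → N3 → N4 → N5 → Hub = 71; vehicle 2 Hub → N6 → Hub = 8; combined 79.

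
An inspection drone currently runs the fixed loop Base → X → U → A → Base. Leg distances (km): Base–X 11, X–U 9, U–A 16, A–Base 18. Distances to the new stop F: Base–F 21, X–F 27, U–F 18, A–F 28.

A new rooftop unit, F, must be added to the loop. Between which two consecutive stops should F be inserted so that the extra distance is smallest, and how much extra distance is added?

+30 km — insert F between U and A.

Insertion cost between consecutive stops i–j is d(i,F) + d(F,j) − d(i,j):
  between Base and X: 21 + 27 − 11 = 37
  between X and U: 27 + 18 − 9 = 36
  between U and A: 18 + 28 − 16 = 30
  between A and Base: 28 + 21 − 18 = 31
Cheapest insertion is between U and A, adding 30.
New total = 54 + 30 = 84.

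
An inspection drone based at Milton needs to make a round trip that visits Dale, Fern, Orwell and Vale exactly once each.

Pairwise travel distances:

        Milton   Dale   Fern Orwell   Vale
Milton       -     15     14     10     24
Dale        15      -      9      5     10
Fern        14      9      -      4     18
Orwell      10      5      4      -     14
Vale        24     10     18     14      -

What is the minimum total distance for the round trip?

Minimum total distance: 57.

With 4 stops there are 4!/2 = 12 distinct round trips (a route and its reverse cost the same).
Milton→Dale→Fern→Orwell→Vale→Milton: 15+9+4+14+24 = 66
Milton→Dale→Fern→Vale→Orwell→Milton: 15+9+18+14+10 = 66
Milton→Dale→Orwell→Fern→Vale→Milton: 15+5+4+18+24 = 66
Milton→Dale→Orwell→Vale→Fern→Milton: 15+5+14+18+14 = 66
Milton→Dale→Vale→Fern→Orwell→Milton: 15+10+18+4+10 = 57
Milton→Dale→Vale→Orwell→Fern→Milton: 15+10+14+4+14 = 57
Milton→Fern→Dale→Orwell→Vale→Milton: 14+9+5+14+24 = 66
Milton→Fern→Dale→Vale→Orwell→Milton: 14+9+10+14+10 = 57
Milton→Fern→Orwell→Dale→Vale→Milton: 14+4+5+10+24 = 57
Milton→Fern→Vale→Dale→Orwell→Milton: 14+18+10+5+10 = 57
Milton→Orwell→Dale→Fern→Vale→Milton: 10+5+9+18+24 = 66
Milton→Orwell→Fern→Dale→Vale→Milton: 10+4+9+10+24 = 57
The minimum is 57.
One optimal route: Milton → Dale → Vale → Fern → Orwell → Milton (or its reverse).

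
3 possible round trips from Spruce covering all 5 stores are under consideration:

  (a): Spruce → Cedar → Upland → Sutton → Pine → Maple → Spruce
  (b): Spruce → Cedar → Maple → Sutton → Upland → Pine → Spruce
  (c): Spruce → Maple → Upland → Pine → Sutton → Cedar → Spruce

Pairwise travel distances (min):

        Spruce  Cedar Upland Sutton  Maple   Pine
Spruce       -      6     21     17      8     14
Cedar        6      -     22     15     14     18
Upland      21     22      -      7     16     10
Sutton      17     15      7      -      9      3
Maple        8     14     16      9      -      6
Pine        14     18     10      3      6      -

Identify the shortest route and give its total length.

(a): 6 + 22 + 7 + 3 + 6 + 8 = 52
(b): 6 + 14 + 9 + 7 + 10 + 14 = 60
(c): 8 + 16 + 10 + 3 + 15 + 6 = 58

Shortest is (a), total 52 min.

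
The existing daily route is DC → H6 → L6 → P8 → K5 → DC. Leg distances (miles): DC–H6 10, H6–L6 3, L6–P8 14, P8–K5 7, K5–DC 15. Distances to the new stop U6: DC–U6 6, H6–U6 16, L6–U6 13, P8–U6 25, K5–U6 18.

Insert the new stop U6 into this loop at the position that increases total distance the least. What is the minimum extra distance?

+9 miles — insert U6 between K5 and DC.

Insertion cost between consecutive stops i–j is d(i,U6) + d(U6,j) − d(i,j):
  between DC and H6: 6 + 16 − 10 = 12
  between H6 and L6: 16 + 13 − 3 = 26
  between L6 and P8: 13 + 25 − 14 = 24
  between P8 and K5: 25 + 18 − 7 = 36
  between K5 and DC: 18 + 6 − 15 = 9
Cheapest insertion is between K5 and DC, adding 9.
New total = 49 + 9 = 58.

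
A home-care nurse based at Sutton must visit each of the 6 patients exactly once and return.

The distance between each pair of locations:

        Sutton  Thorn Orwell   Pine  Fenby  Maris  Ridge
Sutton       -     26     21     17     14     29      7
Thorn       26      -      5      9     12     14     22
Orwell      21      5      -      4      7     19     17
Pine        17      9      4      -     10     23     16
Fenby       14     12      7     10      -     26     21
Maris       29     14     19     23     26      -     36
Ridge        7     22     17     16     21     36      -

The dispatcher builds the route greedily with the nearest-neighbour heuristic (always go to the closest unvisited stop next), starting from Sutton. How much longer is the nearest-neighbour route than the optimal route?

From Sutton: Ridge=7, Fenby=14, Pine=17, Orwell=21, Thorn=26, Maris=29 → choose Ridge (7).
From Ridge: Pine=16, Orwell=17, Fenby=21, Thorn=22, Maris=36 → choose Pine (16).
From Pine: Orwell=4, Thorn=9, Fenby=10, Maris=23 → choose Orwell (4).
From Orwell: Thorn=5, Fenby=7, Maris=19 → choose Thorn (5).
From Thorn: Fenby=12, Maris=14 → choose Fenby (12).
From Fenby: Maris=26 → choose Maris (26).
NN route Sutton → Ridge → Pine → Orwell → Thorn → Fenby → Maris → Sutton costs 99.
Optimal: Sutton → Fenby → Thorn → Maris → Orwell → Pine → Ridge → Sutton costs 86 (by enumerating all 360 distinct tours).
Excess = 99 − 86 = 13.

13 longer than the optimal tour.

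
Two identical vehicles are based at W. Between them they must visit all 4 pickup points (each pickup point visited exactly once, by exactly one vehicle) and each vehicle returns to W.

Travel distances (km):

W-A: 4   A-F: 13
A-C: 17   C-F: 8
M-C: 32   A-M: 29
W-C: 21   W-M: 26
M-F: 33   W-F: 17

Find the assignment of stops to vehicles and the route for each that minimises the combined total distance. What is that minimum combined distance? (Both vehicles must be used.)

Minimum combined distance: 91 km.

There are 2^3 − 1 = 7 ways to divide the 4 stops into two non-empty groups. For each, the best each vehicle can do is its own shortest tour through its group:
  {A} + {M, C, F}: 8 + 83 = 91
  {M} + {A, C, F}: 52 + 46 = 98
  {A, M} + {C, F}: 59 + 46 = 105
  {C} + {A, M, F}: 42 + 76 = 118
  {A, C} + {M, F}: 42 + 76 = 118
  {M, C} + {A, F}: 79 + 34 = 113
  … (7 splits in total)
Best: vehicle 1 W → A → W = 8; vehicle 2 W → M → C → F → W = 83; combined 91.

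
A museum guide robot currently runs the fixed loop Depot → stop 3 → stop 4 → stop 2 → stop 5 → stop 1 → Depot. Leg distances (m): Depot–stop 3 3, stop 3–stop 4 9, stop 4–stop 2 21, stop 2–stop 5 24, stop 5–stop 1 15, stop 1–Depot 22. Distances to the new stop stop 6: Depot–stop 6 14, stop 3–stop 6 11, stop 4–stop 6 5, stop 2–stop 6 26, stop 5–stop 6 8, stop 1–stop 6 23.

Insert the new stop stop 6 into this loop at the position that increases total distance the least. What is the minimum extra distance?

Adding 7 m by placing stop 6 on the stop 3–stop 4 leg.

Insertion cost between consecutive stops i–j is d(i,stop 6) + d(stop 6,j) − d(i,j):
  between Depot and stop 3: 14 + 11 − 3 = 22
  between stop 3 and stop 4: 11 + 5 − 9 = 7
  between stop 4 and stop 2: 5 + 26 − 21 = 10
  between stop 2 and stop 5: 26 + 8 − 24 = 10
  between stop 5 and stop 1: 8 + 23 − 15 = 16
  between stop 1 and Depot: 23 + 14 − 22 = 15
Cheapest insertion is between stop 3 and stop 4, adding 7.
New total = 94 + 7 = 101.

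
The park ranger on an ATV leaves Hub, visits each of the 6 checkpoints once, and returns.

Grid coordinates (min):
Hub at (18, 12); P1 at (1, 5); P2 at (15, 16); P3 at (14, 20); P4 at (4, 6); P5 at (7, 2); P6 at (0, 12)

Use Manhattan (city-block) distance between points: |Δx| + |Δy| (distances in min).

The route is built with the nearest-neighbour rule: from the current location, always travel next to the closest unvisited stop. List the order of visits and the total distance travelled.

Total distance 74 min via the nearest-neighbour route Hub → P2 → P3 → P6 → P1 → P4 → P5 → Hub.

From Hub: distances to unvisited — P2=7, P3=12, P6=18, P4=20, P5=21, P1=24. Nearest is P2 (7).
From P2: distances to unvisited — P3=5, P6=19, P4=21, P5=22, P1=25. Nearest is P3 (5).
From P3: distances to unvisited — P6=22, P4=24, P5=25, P1=28. Nearest is P6 (22).
From P6: distances to unvisited — P1=8, P4=10, P5=17. Nearest is P1 (8).
From P1: distances to unvisited — P4=4, P5=9. Nearest is P4 (4).
From P4: distances to unvisited — P5=7. Nearest is P5 (7).
Return P5→Hub: 21.
Total = 7 + 5 + 22 + 8 + 4 + 7 + 21 = 74.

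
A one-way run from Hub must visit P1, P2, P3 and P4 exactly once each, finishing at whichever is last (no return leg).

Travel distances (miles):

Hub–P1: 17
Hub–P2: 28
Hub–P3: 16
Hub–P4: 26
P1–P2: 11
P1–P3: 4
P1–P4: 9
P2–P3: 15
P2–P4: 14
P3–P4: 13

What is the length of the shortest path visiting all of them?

There are 4! = 24 possible orderings.
Hub→P1→P2→P3→P4: 17+11+15+13 = 56
Hub→P1→P2→P4→P3: 17+11+14+13 = 55
Hub→P1→P3→P2→P4: 17+4+15+14 = 50
Hub→P1→P3→P4→P2: 17+4+13+14 = 48
Hub→P1→P4→P2→P3: 17+9+14+15 = 55
Hub→P1→P4→P3→P2: 17+9+13+15 = 54
Hub→P2→P1→P3→P4: 28+11+4+13 = 56
Hub→P2→P1→P4→P3: 28+11+9+13 = 61
Hub→P2→P3→P1→P4: 28+15+4+9 = 56
Hub→P2→P3→P4→P1: 28+15+13+9 = 65
Hub→P2→P4→P1→P3: 28+14+9+4 = 55
Hub→P2→P4→P3→P1: 28+14+13+4 = 59
Hub→P3→P1→P2→P4: 16+4+11+14 = 45
Hub→P3→P1→P4→P2: 16+4+9+14 = 43
… (10 more)
The minimum is 43.
One shortest path: Hub → P3 → P1 → P4 → P2.

Minimum one-way distance = 43 miles.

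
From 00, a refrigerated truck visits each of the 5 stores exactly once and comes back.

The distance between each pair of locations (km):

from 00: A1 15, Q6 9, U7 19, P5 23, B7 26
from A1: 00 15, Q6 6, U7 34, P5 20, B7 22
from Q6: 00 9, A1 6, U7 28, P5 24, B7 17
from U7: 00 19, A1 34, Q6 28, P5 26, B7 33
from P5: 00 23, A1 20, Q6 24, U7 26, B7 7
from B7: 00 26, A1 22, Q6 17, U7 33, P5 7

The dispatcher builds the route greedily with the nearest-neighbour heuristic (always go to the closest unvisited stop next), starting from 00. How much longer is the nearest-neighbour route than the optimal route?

5 km longer than the optimal tour.

From 00: Q6=9, A1=15, U7=19, P5=23, B7=26 → choose Q6 (9).
From Q6: A1=6, B7=17, P5=24, U7=28 → choose A1 (6).
From A1: P5=20, B7=22, U7=34 → choose P5 (20).
From P5: B7=7, U7=26 → choose B7 (7).
From B7: U7=33 → choose U7 (33).
NN route 00 → Q6 → A1 → P5 → B7 → U7 → 00 costs 94.
Optimal: 00 → Q6 → A1 → B7 → P5 → U7 → 00 costs 89 (by enumerating all 60 distinct tours).
Excess = 94 − 89 = 5.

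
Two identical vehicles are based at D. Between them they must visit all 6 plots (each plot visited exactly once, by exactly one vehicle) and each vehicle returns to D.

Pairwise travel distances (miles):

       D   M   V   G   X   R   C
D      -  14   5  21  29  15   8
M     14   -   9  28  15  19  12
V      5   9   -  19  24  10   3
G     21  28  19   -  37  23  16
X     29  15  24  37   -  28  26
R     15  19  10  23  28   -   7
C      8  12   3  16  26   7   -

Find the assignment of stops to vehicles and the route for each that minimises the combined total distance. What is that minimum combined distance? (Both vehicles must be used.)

Check every non-empty split of the stops between the two vehicles; for each half take its own optimal tour:
  {M} + {V, G, X, R, C}: 28 + 101 = 129
  {V} + {M, G, X, R, C}: 10 + 101 = 111
  {M, V} + {G, X, R, C}: 28 + 101 = 129
  {G} + {M, V, X, R, C}: 42 + 72 = 114
  {M, G} + {V, X, R, C}: 63 + 72 = 135
  {V, G} + {M, X, R, C}: 45 + 72 = 117
  … (31 splits in total)
Best: vehicle 1 D → V → D = 10; vehicle 2 D → M → X → R → C → G → D = 101; combined 111.

Minimum combined distance: 111 miles.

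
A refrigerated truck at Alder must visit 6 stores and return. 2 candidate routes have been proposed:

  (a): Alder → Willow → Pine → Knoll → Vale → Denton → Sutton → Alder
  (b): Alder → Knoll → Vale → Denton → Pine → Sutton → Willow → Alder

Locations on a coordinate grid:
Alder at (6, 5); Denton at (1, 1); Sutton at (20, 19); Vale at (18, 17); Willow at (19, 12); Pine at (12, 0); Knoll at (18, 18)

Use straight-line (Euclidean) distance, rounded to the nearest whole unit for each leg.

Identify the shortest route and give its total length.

96 — (b) is the shortest.

(a): 15 + 14 + 19 + 1 + 23 + 26 + 20 = 118
(b): 18 + 1 + 23 + 11 + 21 + 7 + 15 = 96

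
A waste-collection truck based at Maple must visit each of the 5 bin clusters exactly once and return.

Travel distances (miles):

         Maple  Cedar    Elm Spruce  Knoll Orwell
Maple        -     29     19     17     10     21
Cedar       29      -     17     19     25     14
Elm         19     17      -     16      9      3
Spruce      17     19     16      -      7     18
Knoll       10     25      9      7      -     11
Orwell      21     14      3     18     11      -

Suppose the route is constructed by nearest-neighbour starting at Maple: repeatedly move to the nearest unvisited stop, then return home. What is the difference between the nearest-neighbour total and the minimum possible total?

Maple: Knoll=10, Spruce=17, Elm=19, Orwell=21, Cedar=29 ⇒ Knoll
Knoll: Spruce=7, Elm=9, Orwell=11, Cedar=25 ⇒ Spruce
Spruce: Elm=16, Orwell=18, Cedar=19 ⇒ Elm
Elm: Orwell=3, Cedar=17 ⇒ Orwell
Orwell: Cedar=14 ⇒ Cedar
NN route Maple → Knoll → Spruce → Elm → Orwell → Cedar → Maple costs 79.
Optimal: Maple → Elm → Orwell → Cedar → Spruce → Knoll → Maple costs 72 (by enumerating all 60 distinct tours).
Excess = 79 − 72 = 7.

The nearest-neighbour route is 7 miles longer than optimal.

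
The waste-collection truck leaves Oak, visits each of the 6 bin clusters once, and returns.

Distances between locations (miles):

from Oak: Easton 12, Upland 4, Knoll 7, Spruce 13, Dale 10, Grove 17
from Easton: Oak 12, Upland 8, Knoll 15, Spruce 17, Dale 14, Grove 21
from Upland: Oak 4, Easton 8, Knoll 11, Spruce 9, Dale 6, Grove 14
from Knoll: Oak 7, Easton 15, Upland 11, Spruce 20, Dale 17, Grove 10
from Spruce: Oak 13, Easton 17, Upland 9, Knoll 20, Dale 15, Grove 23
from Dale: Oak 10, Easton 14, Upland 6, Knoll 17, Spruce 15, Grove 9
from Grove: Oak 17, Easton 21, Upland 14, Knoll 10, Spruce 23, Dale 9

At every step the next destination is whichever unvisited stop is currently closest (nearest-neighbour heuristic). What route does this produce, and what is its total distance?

From Oak: distances to unvisited — Upland=4, Knoll=7, Dale=10, Easton=12, Spruce=13, Grove=17. Nearest is Upland (4).
From Upland: distances to unvisited — Dale=6, Easton=8, Spruce=9, Knoll=11, Grove=14. Nearest is Dale (6).
From Dale: distances to unvisited — Grove=9, Easton=14, Spruce=15, Knoll=17. Nearest is Grove (9).
From Grove: distances to unvisited — Knoll=10, Easton=21, Spruce=23. Nearest is Knoll (10).
From Knoll: distances to unvisited — Easton=15, Spruce=20. Nearest is Easton (15).
From Easton: distances to unvisited — Spruce=17. Nearest is Spruce (17).
Return Spruce→Oak: 13.
Total = 4 + 6 + 9 + 10 + 15 + 17 + 13 = 74.

Total distance 74 miles via the nearest-neighbour route Oak → Upland → Dale → Grove → Knoll → Easton → Spruce → Oak.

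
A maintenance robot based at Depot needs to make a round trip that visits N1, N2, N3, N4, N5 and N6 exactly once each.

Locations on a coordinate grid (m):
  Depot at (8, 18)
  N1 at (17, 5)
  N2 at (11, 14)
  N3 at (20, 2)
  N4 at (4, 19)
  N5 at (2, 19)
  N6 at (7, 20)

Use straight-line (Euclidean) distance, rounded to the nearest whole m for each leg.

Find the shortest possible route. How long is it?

Shortest round trip = 52 m.

There are 360 distinct closed tours to check (reversals are equivalent).
Depot→N1→N2→N3→N4→N5→N6→Depot: 16+11+15+23+2+5+2 = 74
Depot→N1→N2→N3→N4→N6→N5→Depot: 16+11+15+23+3+5+6 = 79
Depot→N1→N2→N3→N5→N4→N6→Depot: 16+11+15+25+2+3+2 = 74
Depot→N1→N2→N3→N5→N6→N4→Depot: 16+11+15+25+5+3+4 = 79
Depot→N1→N2→N3→N6→N4→N5→Depot: 16+11+15+22+3+2+6 = 75
Depot→N1→N2→N3→N6→N5→N4→Depot: 16+11+15+22+5+2+4 = 75
Depot→N1→N2→N4→N3→N5→N6→Depot: 16+11+9+23+25+5+2 = 91
Depot→N1→N2→N4→N3→N6→N5→Depot: 16+11+9+23+22+5+6 = 92
… (352 more)
Depot→N1→N3→N2→N5→N4→N6→Depot: 16+4+15+10+2+3+2 = 52  ← best
The minimum is 52.
One optimal route: Depot → N1 → N3 → N2 → N5 → N4 → N6 → Depot (or its reverse).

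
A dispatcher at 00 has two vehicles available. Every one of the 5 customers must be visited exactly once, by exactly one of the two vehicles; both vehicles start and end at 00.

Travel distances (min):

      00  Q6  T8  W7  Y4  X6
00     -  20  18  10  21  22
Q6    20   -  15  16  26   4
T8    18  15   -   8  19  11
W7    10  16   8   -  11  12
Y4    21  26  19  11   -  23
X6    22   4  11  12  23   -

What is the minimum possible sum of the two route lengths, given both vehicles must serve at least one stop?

95 min — the smallest possible combined total.

Try each way of splitting the stops between the two vehicles (each non-empty) and, for each split, find the best tour for each vehicle:
  {Q6} + {T8, W7, Y4, X6}: 40 + 73 = 113
  {T8} + {Q6, W7, Y4, X6}: 36 + 68 = 104
  {Q6, T8} + {W7, Y4, X6}: 53 + 66 = 119
  {W7} + {Q6, T8, Y4, X6}: 20 + 75 = 95
  {Q6, W7} + {T8, Y4, X6}: 46 + 73 = 119
  {T8, W7} + {Q6, Y4, X6}: 36 + 68 = 104
  … (15 splits in total)
Best: vehicle 1 00 → W7 → 00 = 20; vehicle 2 00 → Q6 → X6 → T8 → Y4 → 00 = 75; combined 95.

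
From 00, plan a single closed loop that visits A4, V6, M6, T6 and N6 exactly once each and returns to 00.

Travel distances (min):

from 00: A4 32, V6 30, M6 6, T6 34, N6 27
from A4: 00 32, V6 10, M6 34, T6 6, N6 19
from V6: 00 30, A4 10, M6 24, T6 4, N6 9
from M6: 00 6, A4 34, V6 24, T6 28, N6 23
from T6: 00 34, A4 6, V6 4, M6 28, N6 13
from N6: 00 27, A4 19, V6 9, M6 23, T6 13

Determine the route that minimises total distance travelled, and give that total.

00→A4→V6→M6→T6→N6→00: 32+10+24+28+13+27 = 134
00→A4→V6→M6→N6→T6→00: 32+10+24+23+13+34 = 136
00→A4→V6→T6→M6→N6→00: 32+10+4+28+23+27 = 124
00→A4→V6→T6→N6→M6→00: 32+10+4+13+23+6 = 88
00→A4→V6→N6→M6→T6→00: 32+10+9+23+28+34 = 136
00→A4→V6→N6→T6→M6→00: 32+10+9+13+28+6 = 98
00→A4→M6→V6→T6→N6→00: 32+34+24+4+13+27 = 134
00→A4→M6→V6→N6→T6→00: 32+34+24+9+13+34 = 146
00→A4→M6→T6→V6→N6→00: 32+34+28+4+9+27 = 134
00→A4→M6→T6→N6→V6→00: 32+34+28+13+9+30 = 146
00→A4→M6→N6→V6→T6→00: 32+34+23+9+4+34 = 136
00→A4→M6→N6→T6→V6→00: 32+34+23+13+4+30 = 136
00→A4→T6→V6→M6→N6→00: 32+6+4+24+23+27 = 116
00→A4→T6→V6→N6→M6→00: 32+6+4+9+23+6 = 80
… (46 more)
The minimum is 80.
One optimal route: 00 → A4 → T6 → V6 → N6 → M6 → 00 (or its reverse).

80 min — the shortest possible round trip.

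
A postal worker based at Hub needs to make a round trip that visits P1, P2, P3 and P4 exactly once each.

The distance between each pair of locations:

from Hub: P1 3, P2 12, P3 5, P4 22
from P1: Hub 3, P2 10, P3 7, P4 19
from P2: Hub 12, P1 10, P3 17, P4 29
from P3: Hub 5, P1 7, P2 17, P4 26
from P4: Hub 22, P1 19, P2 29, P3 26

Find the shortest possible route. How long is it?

Hub - P1 - P2 - P3 - P4 - Hub: 3+10+17+26+22 = 78
Hub - P1 - P2 - P4 - P3 - Hub: 3+10+29+26+5 = 73
Hub - P1 - P3 - P2 - P4 - Hub: 3+7+17+29+22 = 78
Hub - P1 - P3 - P4 - P2 - Hub: 3+7+26+29+12 = 77
Hub - P1 - P4 - P2 - P3 - Hub: 3+19+29+17+5 = 73
Hub - P1 - P4 - P3 - P2 - Hub: 3+19+26+17+12 = 77
Hub - P2 - P1 - P3 - P4 - Hub: 12+10+7+26+22 = 77
Hub - P2 - P1 - P4 - P3 - Hub: 12+10+19+26+5 = 72
Hub - P2 - P3 - P1 - P4 - Hub: 12+17+7+19+22 = 77
Hub - P2 - P4 - P1 - P3 - Hub: 12+29+19+7+5 = 72
Hub - P3 - P1 - P2 - P4 - Hub: 5+7+10+29+22 = 73
Hub - P3 - P2 - P1 - P4 - Hub: 5+17+10+19+22 = 73
The minimum is 72.
One optimal route: Hub → P2 → P1 → P4 → P3 → Hub (or its reverse).

Minimum total distance: 72.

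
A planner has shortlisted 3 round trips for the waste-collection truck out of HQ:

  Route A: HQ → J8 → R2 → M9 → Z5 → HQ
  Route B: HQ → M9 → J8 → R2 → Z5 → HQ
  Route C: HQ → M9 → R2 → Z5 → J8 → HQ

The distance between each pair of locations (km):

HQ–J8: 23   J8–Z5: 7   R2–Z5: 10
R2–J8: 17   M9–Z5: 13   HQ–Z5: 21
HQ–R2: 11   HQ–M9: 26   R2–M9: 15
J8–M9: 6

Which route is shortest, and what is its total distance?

80 km — Route B is the shortest.

Route A: 23 + 17 + 15 + 13 + 21 = 89
Route B: 26 + 6 + 17 + 10 + 21 = 80
Route C: 26 + 15 + 10 + 7 + 23 = 81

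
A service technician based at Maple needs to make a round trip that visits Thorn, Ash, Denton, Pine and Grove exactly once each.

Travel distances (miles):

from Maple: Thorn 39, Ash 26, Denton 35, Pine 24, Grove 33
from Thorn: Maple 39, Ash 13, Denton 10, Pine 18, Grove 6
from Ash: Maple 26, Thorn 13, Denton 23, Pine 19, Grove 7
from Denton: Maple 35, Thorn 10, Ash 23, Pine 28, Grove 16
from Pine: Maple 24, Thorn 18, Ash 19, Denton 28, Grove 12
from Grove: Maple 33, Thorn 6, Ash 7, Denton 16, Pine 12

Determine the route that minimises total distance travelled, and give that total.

Shortest round trip = 101 miles.

There are 60 distinct closed tours to check (reversals are equivalent).
Maple→Thorn→Ash→Denton→Pine→Grove→Maple: 39+13+23+28+12+33 = 148
Maple→Thorn→Ash→Denton→Grove→Pine→Maple: 39+13+23+16+12+24 = 127
Maple→Thorn→Ash→Pine→Denton→Grove→Maple: 39+13+19+28+16+33 = 148
Maple→Thorn→Ash→Pine→Grove→Denton→Maple: 39+13+19+12+16+35 = 134
Maple→Thorn→Ash→Grove→Denton→Pine→Maple: 39+13+7+16+28+24 = 127
Maple→Thorn→Ash→Grove→Pine→Denton→Maple: 39+13+7+12+28+35 = 134
Maple→Thorn→Denton→Ash→Pine→Grove→Maple: 39+10+23+19+12+33 = 136
Maple→Thorn→Denton→Ash→Grove→Pine→Maple: 39+10+23+7+12+24 = 115
Maple→Thorn→Denton→Pine→Ash→Grove→Maple: 39+10+28+19+7+33 = 136
Maple→Thorn→Denton→Pine→Grove→Ash→Maple: 39+10+28+12+7+26 = 122
Maple→Thorn→Denton→Grove→Ash→Pine→Maple: 39+10+16+7+19+24 = 115
Maple→Thorn→Denton→Grove→Pine→Ash→Maple: 39+10+16+12+19+26 = 122
Maple→Thorn→Pine→Ash→Denton→Grove→Maple: 39+18+19+23+16+33 = 148
Maple→Thorn→Pine→Ash→Grove→Denton→Maple: 39+18+19+7+16+35 = 134
… (46 more)
Maple→Ash→Thorn→Denton→Grove→Pine→Maple: 26+13+10+16+12+24 = 101  ← best
The minimum is 101.
One optimal route: Maple → Ash → Thorn → Denton → Grove → Pine → Maple (or its reverse).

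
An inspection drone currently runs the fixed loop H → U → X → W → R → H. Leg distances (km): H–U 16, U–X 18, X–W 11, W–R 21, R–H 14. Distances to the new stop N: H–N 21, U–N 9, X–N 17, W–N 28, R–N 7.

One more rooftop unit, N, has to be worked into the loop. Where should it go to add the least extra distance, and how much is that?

Minimum extra distance: 8 km, inserting N between U and X.

Insertion cost between consecutive stops i–j is d(i,N) + d(N,j) − d(i,j):
  between H and U: 21 + 9 − 16 = 14
  between U and X: 9 + 17 − 18 = 8
  between X and W: 17 + 28 − 11 = 34
  between W and R: 28 + 7 − 21 = 14
  between R and H: 7 + 21 − 14 = 14
Cheapest insertion is between U and X, adding 8.
New total = 80 + 8 = 88.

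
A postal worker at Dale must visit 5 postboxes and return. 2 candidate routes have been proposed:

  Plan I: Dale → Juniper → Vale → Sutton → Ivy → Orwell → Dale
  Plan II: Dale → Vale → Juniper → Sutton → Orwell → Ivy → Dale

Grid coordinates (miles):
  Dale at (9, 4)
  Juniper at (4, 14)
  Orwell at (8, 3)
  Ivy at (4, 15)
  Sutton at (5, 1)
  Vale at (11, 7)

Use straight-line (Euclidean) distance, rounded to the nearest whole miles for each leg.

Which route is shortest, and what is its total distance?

Plan I: 11 + 10 + 8 + 14 + 13 + 1 = 57
Plan II: 4 + 10 + 13 + 4 + 13 + 12 = 56

56 miles — Plan II is the shortest.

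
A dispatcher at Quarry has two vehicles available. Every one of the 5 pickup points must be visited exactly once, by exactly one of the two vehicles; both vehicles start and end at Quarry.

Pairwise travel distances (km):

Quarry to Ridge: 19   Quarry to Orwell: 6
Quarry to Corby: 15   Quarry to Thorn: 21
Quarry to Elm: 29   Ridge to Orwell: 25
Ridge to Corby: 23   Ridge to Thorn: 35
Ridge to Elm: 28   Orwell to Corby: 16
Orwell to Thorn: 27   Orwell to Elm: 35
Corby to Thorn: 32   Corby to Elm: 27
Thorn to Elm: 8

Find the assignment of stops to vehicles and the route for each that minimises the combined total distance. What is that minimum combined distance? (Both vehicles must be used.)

Minimum combined distance: 107 km.

There are 2^4 − 1 = 15 ways to divide the 5 stops into two non-empty groups. For each, the best each vehicle can do is its own shortest tour through its group:
  {Ridge} + {Orwell, Corby, Thorn, Elm}: 38 + 78 = 116
  {Orwell} + {Ridge, Corby, Thorn, Elm}: 12 + 95 = 107
  {Ridge, Orwell} + {Corby, Thorn, Elm}: 50 + 71 = 121
  {Corby} + {Ridge, Orwell, Thorn, Elm}: 30 + 88 = 118
  {Ridge, Corby} + {Orwell, Thorn, Elm}: 57 + 70 = 127
  {Orwell, Corby} + {Ridge, Thorn, Elm}: 37 + 76 = 113
  … (15 splits in total)
Best: vehicle 1 Quarry → Orwell → Quarry = 12; vehicle 2 Quarry → Corby → Ridge → Elm → Thorn → Quarry = 95; combined 107.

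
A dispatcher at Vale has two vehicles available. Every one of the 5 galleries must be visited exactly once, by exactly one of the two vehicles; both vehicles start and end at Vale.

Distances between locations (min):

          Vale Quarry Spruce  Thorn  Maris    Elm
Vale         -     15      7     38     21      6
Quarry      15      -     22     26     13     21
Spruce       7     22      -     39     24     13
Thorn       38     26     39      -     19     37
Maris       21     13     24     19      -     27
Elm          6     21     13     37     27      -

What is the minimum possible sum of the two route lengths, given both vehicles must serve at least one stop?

Check every non-empty split of the stops between the two vehicles; for each half take its own optimal tour:
  {Quarry} + {Spruce, Thorn, Maris, Elm}: 30 + 93 = 123
  {Spruce} + {Quarry, Thorn, Maris, Elm}: 14 + 90 = 104
  {Quarry, Spruce} + {Thorn, Maris, Elm}: 44 + 83 = 127
  {Thorn} + {Quarry, Spruce, Maris, Elm}: 76 + 71 = 147
  {Quarry, Thorn} + {Spruce, Maris, Elm}: 79 + 64 = 143
  {Spruce, Thorn} + {Quarry, Maris, Elm}: 84 + 61 = 145
  … (15 splits in total)
  {Quarry, Spruce, Thorn, Maris} + {Elm}: 91 + 12 = 103  ← best
Best: vehicle 1 Vale → Quarry → Thorn → Maris → Spruce → Vale = 91; vehicle 2 Vale → Elm → Vale = 12; combined 103.

Minimum combined distance: 103 min.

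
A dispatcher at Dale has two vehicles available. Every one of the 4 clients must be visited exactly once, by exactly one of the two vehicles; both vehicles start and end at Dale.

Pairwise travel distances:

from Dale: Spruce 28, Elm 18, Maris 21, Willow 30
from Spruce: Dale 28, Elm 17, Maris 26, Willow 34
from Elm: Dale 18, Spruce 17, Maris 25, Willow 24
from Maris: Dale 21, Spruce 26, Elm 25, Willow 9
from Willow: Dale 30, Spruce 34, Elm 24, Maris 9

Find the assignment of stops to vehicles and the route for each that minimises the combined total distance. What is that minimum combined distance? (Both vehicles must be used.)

There are 2^3 − 1 = 7 ways to divide the 4 stops into two non-empty groups. For each, the best each vehicle can do is its own shortest tour through its group:
  {Spruce} + {Elm, Maris, Willow}: 56 + 72 = 128
  {Elm} + {Spruce, Maris, Willow}: 36 + 92 = 128
  {Spruce, Elm} + {Maris, Willow}: 63 + 60 = 123
  {Maris} + {Spruce, Elm, Willow}: 42 + 99 = 141
  {Spruce, Maris} + {Elm, Willow}: 75 + 72 = 147
  {Elm, Maris} + {Spruce, Willow}: 64 + 92 = 156
  … (7 splits in total)
Best: vehicle 1 Dale → Spruce → Elm → Dale = 63; vehicle 2 Dale → Maris → Willow → Dale = 60; combined 123.

Minimum combined distance: 123.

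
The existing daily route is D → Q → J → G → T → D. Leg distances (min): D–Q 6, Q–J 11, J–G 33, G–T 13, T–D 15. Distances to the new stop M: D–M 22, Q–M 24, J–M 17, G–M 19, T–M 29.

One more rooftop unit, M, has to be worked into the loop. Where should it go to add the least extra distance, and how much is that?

Insertion cost between consecutive stops i–j is d(i,M) + d(M,j) − d(i,j):
  between D and Q: 22 + 24 − 6 = 40
  between Q and J: 24 + 17 − 11 = 30
  between J and G: 17 + 19 − 33 = 3
  between G and T: 19 + 29 − 13 = 35
  between T and D: 29 + 22 − 15 = 36
Cheapest insertion is between J and G, adding 3.
New total = 78 + 3 = 81.

+3 min — insert M between J and G.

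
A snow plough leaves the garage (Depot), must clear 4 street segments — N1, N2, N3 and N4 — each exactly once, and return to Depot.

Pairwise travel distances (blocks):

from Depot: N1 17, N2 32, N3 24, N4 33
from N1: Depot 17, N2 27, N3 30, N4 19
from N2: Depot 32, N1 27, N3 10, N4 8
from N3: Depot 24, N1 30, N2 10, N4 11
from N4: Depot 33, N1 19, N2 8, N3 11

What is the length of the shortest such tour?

Depot-N1-N2-N3-N4-Depot: 17+27+10+11+33 = 98
Depot-N1-N2-N4-N3-Depot: 17+27+8+11+24 = 87
Depot-N1-N3-N2-N4-Depot: 17+30+10+8+33 = 98
Depot-N1-N3-N4-N2-Depot: 17+30+11+8+32 = 98
Depot-N1-N4-N2-N3-Depot: 17+19+8+10+24 = 78
Depot-N1-N4-N3-N2-Depot: 17+19+11+10+32 = 89
Depot-N2-N1-N3-N4-Depot: 32+27+30+11+33 = 133
Depot-N2-N1-N4-N3-Depot: 32+27+19+11+24 = 113
Depot-N2-N3-N1-N4-Depot: 32+10+30+19+33 = 124
Depot-N2-N4-N1-N3-Depot: 32+8+19+30+24 = 113
Depot-N3-N1-N2-N4-Depot: 24+30+27+8+33 = 122
Depot-N3-N2-N1-N4-Depot: 24+10+27+19+33 = 113
The minimum is 78.
One optimal route: Depot → N1 → N4 → N2 → N3 → Depot (or its reverse).

78 blocks — the shortest possible round trip.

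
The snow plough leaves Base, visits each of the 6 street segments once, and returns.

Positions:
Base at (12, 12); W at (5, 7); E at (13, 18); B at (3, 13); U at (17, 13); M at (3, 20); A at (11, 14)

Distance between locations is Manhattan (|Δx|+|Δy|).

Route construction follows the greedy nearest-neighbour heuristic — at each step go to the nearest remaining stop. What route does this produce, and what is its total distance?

66 along Base → A → E → U → B → M → W → Base.

At Base the remaining stops are A 3, U 6, E 7, B 10, W 12, M 17; go to A.
At A the remaining stops are E 6, U 7, B 9, W 13, M 14; go to E.
At E the remaining stops are U 9, M 12, B 15, W 19; go to U.
At U the remaining stops are B 14, W 18, M 21; go to B.
At B the remaining stops are M 7, W 8; go to M.
At M the remaining stops are W 15; go to W.
Return W→Base: 12.
Total = 3 + 6 + 9 + 14 + 7 + 15 + 12 = 66.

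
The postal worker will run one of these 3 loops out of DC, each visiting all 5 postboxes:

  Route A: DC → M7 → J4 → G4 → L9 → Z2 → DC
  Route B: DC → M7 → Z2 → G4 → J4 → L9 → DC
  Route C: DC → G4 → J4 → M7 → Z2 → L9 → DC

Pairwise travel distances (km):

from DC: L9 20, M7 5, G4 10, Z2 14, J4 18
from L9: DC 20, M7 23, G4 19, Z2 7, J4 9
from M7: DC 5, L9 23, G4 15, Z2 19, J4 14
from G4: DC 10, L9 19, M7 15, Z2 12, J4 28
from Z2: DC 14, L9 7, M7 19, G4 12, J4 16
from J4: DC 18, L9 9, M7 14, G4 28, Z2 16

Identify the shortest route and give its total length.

Route A: 5 + 14 + 28 + 19 + 7 + 14 = 87
Route B: 5 + 19 + 12 + 28 + 9 + 20 = 93
Route C: 10 + 28 + 14 + 19 + 7 + 20 = 98

87 km — Route A is the shortest.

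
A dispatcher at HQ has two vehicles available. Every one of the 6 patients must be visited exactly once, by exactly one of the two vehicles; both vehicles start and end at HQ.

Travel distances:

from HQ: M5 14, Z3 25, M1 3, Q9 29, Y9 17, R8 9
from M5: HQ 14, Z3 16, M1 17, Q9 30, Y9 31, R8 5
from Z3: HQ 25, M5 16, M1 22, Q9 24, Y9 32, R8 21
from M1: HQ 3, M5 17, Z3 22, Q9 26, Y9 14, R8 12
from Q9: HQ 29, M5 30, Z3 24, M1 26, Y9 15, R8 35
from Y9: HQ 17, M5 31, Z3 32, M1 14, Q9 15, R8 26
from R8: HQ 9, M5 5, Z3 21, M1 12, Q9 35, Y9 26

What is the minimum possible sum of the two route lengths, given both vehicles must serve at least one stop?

Minimum combined distance: 92.

Check every non-empty split of the stops between the two vehicles; for each half take its own optimal tour:
  {M5} + {Z3, M1, Q9, Y9, R8}: 28 + 86 = 114
  {Z3} + {M5, M1, Q9, Y9, R8}: 50 + 76 = 126
  {M5, Z3} + {M1, Q9, Y9, R8}: 55 + 76 = 131
  {M1} + {M5, Z3, Q9, Y9, R8}: 6 + 86 = 92
  {M5, M1} + {Z3, Q9, Y9, R8}: 34 + 86 = 120
  {Z3, M1} + {M5, Q9, Y9, R8}: 50 + 76 = 126
  … (31 splits in total)
Best: vehicle 1 HQ → M1 → HQ = 6; vehicle 2 HQ → Y9 → Q9 → Z3 → M5 → R8 → HQ = 86; combined 92.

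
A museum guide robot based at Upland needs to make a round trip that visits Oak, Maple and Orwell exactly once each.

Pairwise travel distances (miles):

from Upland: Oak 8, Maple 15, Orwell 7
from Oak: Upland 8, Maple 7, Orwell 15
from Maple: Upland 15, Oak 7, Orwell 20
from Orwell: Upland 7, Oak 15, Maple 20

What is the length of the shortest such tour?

Upland - Oak - Maple - Orwell - Upland: 8+7+20+7 = 42
Upland - Oak - Orwell - Maple - Upland: 8+15+20+15 = 58
Upland - Maple - Oak - Orwell - Upland: 15+7+15+7 = 44
The minimum is 42.
One optimal route: Upland → Oak → Maple → Orwell → Upland (or its reverse).

42 miles — the shortest possible round trip.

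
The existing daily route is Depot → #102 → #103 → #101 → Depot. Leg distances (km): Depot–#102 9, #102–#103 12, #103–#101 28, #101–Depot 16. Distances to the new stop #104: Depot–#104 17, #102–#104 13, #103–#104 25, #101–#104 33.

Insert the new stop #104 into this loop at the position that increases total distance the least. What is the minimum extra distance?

Minimum extra distance: 21 km, inserting #104 between Depot and #102.

Insertion cost between consecutive stops i–j is d(i,#104) + d(#104,j) − d(i,j):
  between Depot and #102: 17 + 13 − 9 = 21
  between #102 and #103: 13 + 25 − 12 = 26
  between #103 and #101: 25 + 33 − 28 = 30
  between #101 and Depot: 33 + 17 − 16 = 34
Cheapest insertion is between Depot and #102, adding 21.
New total = 65 + 21 = 86.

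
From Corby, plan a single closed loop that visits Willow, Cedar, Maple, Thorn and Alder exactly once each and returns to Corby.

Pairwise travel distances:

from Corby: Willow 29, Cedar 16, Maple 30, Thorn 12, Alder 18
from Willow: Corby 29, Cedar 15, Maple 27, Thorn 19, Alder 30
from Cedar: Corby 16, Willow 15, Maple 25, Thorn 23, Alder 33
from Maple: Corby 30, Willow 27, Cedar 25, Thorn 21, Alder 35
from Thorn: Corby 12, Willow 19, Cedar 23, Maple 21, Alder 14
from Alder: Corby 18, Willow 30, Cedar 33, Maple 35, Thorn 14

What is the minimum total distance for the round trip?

111 — the shortest possible round trip.

Corby→Willow→Cedar→Maple→Thorn→Alder→Corby: 29+15+25+21+14+18 = 122
Corby→Willow→Cedar→Maple→Alder→Thorn→Corby: 29+15+25+35+14+12 = 130
Corby→Willow→Cedar→Thorn→Maple→Alder→Corby: 29+15+23+21+35+18 = 141
Corby→Willow→Cedar→Thorn→Alder→Maple→Corby: 29+15+23+14+35+30 = 146
Corby→Willow→Cedar→Alder→Maple→Thorn→Corby: 29+15+33+35+21+12 = 145
Corby→Willow→Cedar→Alder→Thorn→Maple→Corby: 29+15+33+14+21+30 = 142
Corby→Willow→Maple→Cedar→Thorn→Alder→Corby: 29+27+25+23+14+18 = 136
Corby→Willow→Maple→Cedar→Alder→Thorn→Corby: 29+27+25+33+14+12 = 140
Corby→Willow→Maple→Thorn→Cedar→Alder→Corby: 29+27+21+23+33+18 = 151
Corby→Willow→Maple→Thorn→Alder→Cedar→Corby: 29+27+21+14+33+16 = 140
Corby→Willow→Maple→Alder→Cedar→Thorn→Corby: 29+27+35+33+23+12 = 159
Corby→Willow→Maple→Alder→Thorn→Cedar→Corby: 29+27+35+14+23+16 = 144
Corby→Willow→Thorn→Cedar→Maple→Alder→Corby: 29+19+23+25+35+18 = 149
Corby→Willow→Thorn→Cedar→Alder→Maple→Corby: 29+19+23+33+35+30 = 169
… (46 more)
Corby→Cedar→Willow→Maple→Thorn→Alder→Corby: 16+15+27+21+14+18 = 111  ← best
The minimum is 111.
One optimal route: Corby → Cedar → Willow → Maple → Thorn → Alder → Corby (or its reverse).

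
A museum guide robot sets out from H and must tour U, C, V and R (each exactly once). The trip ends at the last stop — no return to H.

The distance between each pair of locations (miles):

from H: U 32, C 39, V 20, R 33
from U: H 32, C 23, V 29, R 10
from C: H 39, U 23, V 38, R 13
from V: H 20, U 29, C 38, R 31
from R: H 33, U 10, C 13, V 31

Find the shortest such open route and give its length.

72 miles — the minimum one-way total.

There are 4! = 24 possible orderings.
H→U→C→V→R: 32+23+38+31 = 124
H→U→C→R→V: 32+23+13+31 = 99
H→U→V→C→R: 32+29+38+13 = 112
H→U→V→R→C: 32+29+31+13 = 105
H→U→R→C→V: 32+10+13+38 = 93
H→U→R→V→C: 32+10+31+38 = 111
H→C→U→V→R: 39+23+29+31 = 122
H→C→U→R→V: 39+23+10+31 = 103
H→C→V→U→R: 39+38+29+10 = 116
H→C→V→R→U: 39+38+31+10 = 118
H→C→R→U→V: 39+13+10+29 = 91
H→C→R→V→U: 39+13+31+29 = 112
H→V→U→C→R: 20+29+23+13 = 85
H→V→U→R→C: 20+29+10+13 = 72
… (10 more)
The minimum is 72.
One shortest path: H → V → U → R → C.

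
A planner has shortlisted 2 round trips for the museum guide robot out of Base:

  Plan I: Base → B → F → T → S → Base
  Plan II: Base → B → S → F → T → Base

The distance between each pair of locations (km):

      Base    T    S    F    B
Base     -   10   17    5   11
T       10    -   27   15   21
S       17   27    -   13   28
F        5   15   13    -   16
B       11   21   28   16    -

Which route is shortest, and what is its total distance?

Shortest is Plan II, total 77 km.

Plan I: 11 + 16 + 15 + 27 + 17 = 86
Plan II: 11 + 28 + 13 + 15 + 10 = 77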